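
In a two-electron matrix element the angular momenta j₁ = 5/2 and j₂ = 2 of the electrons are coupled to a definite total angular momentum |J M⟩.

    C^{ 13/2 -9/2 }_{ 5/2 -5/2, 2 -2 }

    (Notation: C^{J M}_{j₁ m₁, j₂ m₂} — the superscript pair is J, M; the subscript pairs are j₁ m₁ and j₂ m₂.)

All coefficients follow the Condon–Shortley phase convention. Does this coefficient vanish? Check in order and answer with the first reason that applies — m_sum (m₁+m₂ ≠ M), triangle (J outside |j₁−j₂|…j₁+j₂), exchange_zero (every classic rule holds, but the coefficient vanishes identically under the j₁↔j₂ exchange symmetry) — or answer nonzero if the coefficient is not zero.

m-sum: m₁+m₂ = -5/2+(-2) = -9/2, M = -9/2  ✓
triangle: need |j₁−j₂| ≤ J ≤ j₁+j₂, i.e. J ∈ [1/2, 9/2]; J = 13/2 is outside ✗ ⇒ coefficient is 0

triangle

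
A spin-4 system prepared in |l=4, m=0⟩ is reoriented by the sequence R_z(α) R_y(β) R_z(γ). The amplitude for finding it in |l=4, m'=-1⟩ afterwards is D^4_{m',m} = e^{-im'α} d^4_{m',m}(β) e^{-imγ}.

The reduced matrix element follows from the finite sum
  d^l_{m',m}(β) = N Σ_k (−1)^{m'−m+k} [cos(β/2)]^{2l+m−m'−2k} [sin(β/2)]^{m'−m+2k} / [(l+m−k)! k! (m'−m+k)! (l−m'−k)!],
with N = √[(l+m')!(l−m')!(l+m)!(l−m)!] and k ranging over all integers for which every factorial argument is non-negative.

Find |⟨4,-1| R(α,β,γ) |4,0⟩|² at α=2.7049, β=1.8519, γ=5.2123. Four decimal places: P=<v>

D^4_{-1,0}(2.7049,1.8519,5.2123) = e^{-i·-1·2.7049}·d^4_{-1,0}(1.8519)·e^{-i·0·5.2123}. Compute d first:
c=cos(1.851900/2)=0.601076, s=sin(1.851900/2)=0.799192; N=√[6·120·24·24]=643.987578
k: max(0,(0)−(-1))=1 … min(4+(0),4−(-1))=4
  k=1: (−1)^0·643.9876/(144)·0.6011^7·0.7992^1 = +0.101314
  k=2: (−1)^1·643.9876/(24)·0.6011^5·0.7992^3 = -1.074646
  k=3: (−1)^2·643.9876/(24)·0.6011^3·0.7992^5 = +1.899808
  k=4: (−1)^3·643.9876/(144)·0.6011^1·0.7992^7 = -0.559761
d^4_{-1,0}(1.8519) = +0.101314 -1.074646 +1.899808 -0.559761 = +0.366715
|D^4_{-1,0}|² = |d^4_{-1,0}(β)|² = (+0.366715)² = 0.134480 (the z-rotation phases have unit modulus)

P=0.1345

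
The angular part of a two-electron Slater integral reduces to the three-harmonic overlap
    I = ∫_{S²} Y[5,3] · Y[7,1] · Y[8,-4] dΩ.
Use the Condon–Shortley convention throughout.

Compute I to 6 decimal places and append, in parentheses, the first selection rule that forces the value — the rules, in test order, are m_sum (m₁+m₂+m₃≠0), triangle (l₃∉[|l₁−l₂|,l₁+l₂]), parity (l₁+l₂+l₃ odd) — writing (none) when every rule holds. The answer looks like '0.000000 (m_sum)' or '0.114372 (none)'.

-0.114242 (none)

Rules hold: Σm=0, L=20 even, 2≤8≤12.
N = 11·15·17 = 2805
Δ = 4!·6!·10!/21! = 1/814773960
Racah Σ t=0..4: t=0:+1/87091200 t=1:−1/4976640 t=2:+1/2073600 t=3:−1/4976640 t=4:+1/87091200 = 1/9676800
⇒ 3j(5 7 8; 0 0 0)² = 360/46189, sgn +1
Racah Σ t=0..2: t=0:+1/92897280 t=1:−1/21772800 t=2:+1/49766400 = -1/66355200
⇒ 3j(5 7 8; 3 1 -4)² = 63/8398, sgn -1
4πI² = N·(3j₀)²·(3jₘ)² = 170100/1037153
I = -1·√(0.164007/4π) = -0.11424200
No selection rule forces the value: the integral is nonzero (none).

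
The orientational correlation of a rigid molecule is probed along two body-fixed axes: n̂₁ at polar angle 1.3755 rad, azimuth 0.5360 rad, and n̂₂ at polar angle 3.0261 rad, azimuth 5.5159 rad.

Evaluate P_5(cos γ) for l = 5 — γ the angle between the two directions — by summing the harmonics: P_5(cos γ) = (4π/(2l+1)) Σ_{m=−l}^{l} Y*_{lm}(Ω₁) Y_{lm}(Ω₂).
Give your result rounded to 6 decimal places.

-0.268496

Expand P_5 via completeness: Σ_{m} conj(Y_{5,m}) at Ω₁ times Y_{5,m} at Ω₂ —
  m=-5: (-0.377533, 0.187798) × (-0.000007, -0.000006) = (0.000004, 0.000001)  (running Σ = (0.000004, 0.000001))
  m=-4: (-0.143051, 0.221614) × (0.000256, -0.000019) = (-0.000033, 0.000059)  (running Σ = (-0.000029, 0.000060))
  m=-3: (0.008030, -0.215750) × (-0.002785, 0.003106) = (0.000648, 0.000626)  (running Σ = (0.000619, 0.000686))
  m=-2: (-0.134298, -0.246535) × (-0.001587, -0.043792) = (-0.010583, 0.006272)  (running Σ = (-0.009964, 0.006959))
  m=-1: (0.135758, 0.080641) × (0.202751, 0.195536) = (0.011757, 0.042896)  (running Σ = (0.001793, 0.049854))
  m=0: (0.282628, -0.000000) × (-0.844270, 0.000000) = (-0.238614, 0.000000)  (running Σ = (-0.236821, 0.049854))
  m=1: (-0.135758, 0.080641) × (-0.202751, 0.195536) = (0.011757, -0.042896)  (running Σ = (-0.225064, 0.006959))
  m=2: (-0.134298, 0.246535) × (-0.001587, 0.043792) = (-0.010583, -0.006272)  (running Σ = (-0.235648, 0.000686))
  m=3: (-0.008030, -0.215750) × (0.002785, 0.003106) = (0.000648, -0.000626)  (running Σ = (-0.235000, 0.000060))
  m=4: (-0.143051, -0.221614) × (0.000256, 0.000019) = (-0.000033, -0.000059)  (running Σ = (-0.235032, 0.000001))
  m=5: (0.377533, 0.187798) × (0.000007, -0.000006) = (0.000004, -0.000001)  (running Σ = (-0.235029, -0.000000))
Accumulated sum (-0.235029, -0.000000); after 4π/(2l+1) scaling, (-0.268496, -0.000000) ⇒ P_5 = -0.268496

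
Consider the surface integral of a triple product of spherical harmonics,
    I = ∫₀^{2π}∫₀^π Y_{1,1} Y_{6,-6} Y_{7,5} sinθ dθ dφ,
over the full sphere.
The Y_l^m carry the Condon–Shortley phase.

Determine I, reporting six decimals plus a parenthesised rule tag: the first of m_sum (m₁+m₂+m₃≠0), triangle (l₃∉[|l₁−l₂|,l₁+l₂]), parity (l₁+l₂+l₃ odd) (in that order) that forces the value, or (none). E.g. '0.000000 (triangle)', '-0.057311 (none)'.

-0.034990 (none)

m-sum 0 ✓  L=14 even ✓  5≤7≤7 ✓
Π(2lᵢ+1) = 3×13×15 = 585
triangle coeff Δ(1,6,7) = 1/1365
Σ_t [0,0]: t=0:+1/518400 = 1/518400
(3j)²=7/195 [(1 6 7; 0 0 0)], sign=-1
Σ_t [0,0]: t=0:+1/958003200 = 1/958003200
(3j)²=1/1365 [(1 6 7; 1 -6 5)], sign=+1
⇒ 4πI² = 1/65
I = (-1)√(1/65/(4π)) = -0.03498955
No selection rule forces the value: the integral is nonzero (none).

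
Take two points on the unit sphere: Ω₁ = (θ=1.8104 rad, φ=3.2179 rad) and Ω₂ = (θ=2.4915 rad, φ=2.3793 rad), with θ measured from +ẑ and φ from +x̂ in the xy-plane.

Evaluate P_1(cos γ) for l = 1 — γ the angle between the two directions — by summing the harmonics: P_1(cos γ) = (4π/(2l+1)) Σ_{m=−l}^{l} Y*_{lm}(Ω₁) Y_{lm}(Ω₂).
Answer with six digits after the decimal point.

0.581972

Summing Y*_{l m}(θ₁,φ₁)·Y_{l m}(θ₂,φ₂) over m ∈ [−1, 1]; prefactor 4π/(2·1+1) = 4.188790:
  [-1]  conj(Y_{1,-1})(Ω₁) = (-0.334647, -0.025586) ; Y_{1,-1}(Ω₂) = (-0.151243, -0.144410) ; Δ = (0.046918, 0.052196)
  [+0]  conj(Y_{1,0})(Ω₁) = (-0.115954, -0.000000) ; Y_{1,0}(Ω₂) = (-0.388941, 0.000000) ; Δ = (0.045099, 0.000000)
  [+1]  conj(Y_{1,1})(Ω₁) = (0.334647, -0.025586) ; Y_{1,1}(Ω₂) = (0.151243, -0.144410) ; Δ = (0.046918, -0.052196)
Σ over m = (0.138935, 0.000000); ×(4π/3) → (0.581972, 0.000000). Real part: 0.581972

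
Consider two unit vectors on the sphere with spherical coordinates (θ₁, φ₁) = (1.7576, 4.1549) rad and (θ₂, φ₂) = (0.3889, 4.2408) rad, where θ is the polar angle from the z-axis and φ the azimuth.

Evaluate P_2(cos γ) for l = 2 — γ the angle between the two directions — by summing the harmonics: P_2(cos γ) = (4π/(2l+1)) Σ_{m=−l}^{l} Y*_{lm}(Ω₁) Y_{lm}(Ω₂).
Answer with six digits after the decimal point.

Term-by-term m-sum for l=2 (normalisation 4π/5 = 2.513274):
  m=-2: (-0.164172+0.334873i) × (-0.032611-0.044951i) = +0.020407-0.003541i  (running Σ = +0.020407-0.003541i)
  m=-1: (+0.074587+0.119634i) × (-0.123140+0.241468i) = -0.038073+0.003278i  (running Σ = -0.017666-0.000262i)
  m=0: (-0.282756-0.000000i) × (+0.494751+0.000000i) = -0.139894-0.000000i  (running Σ = -0.157560-0.000262i)
  m=1: (-0.074587+0.119634i) × (+0.123140+0.241468i) = -0.038073-0.003278i  (running Σ = -0.195632-0.003541i)
  m=2: (-0.164172-0.334873i) × (-0.032611+0.044951i) = +0.020407+0.003541i  (running Σ = -0.175225+0.000000i)
Total Σ_m = -0.175225+0.000000i. Multiply by 2.513274: -0.440390+0.000000i. P_2(cos γ) = -0.440390

-0.440390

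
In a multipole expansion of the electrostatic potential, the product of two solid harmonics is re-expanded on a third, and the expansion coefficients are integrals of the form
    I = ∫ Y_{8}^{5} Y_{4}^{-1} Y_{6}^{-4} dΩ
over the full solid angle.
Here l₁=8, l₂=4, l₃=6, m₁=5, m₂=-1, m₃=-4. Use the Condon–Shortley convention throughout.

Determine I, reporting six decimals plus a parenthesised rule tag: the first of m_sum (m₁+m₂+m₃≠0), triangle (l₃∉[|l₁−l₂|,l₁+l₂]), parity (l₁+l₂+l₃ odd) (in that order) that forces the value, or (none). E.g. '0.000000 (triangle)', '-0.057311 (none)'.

-0.007283 (none)

Rules hold: Σm=0, L=18 even, 4≤6≤12.
N = 17·9·13 = 1989
Δ = 6!·10!·2!/19! = 1/23279256
Racah Σ t=2..4: t=2:+1/1658880 t=3:−1/518400 t=4:+1/1658880 = -1/1382400
⇒ 3j(8 4 6; 0 0 0)² = 504/46189, sgn -1
Racah Σ t=1..3: t=1:−1/19353600 t=2:+1/17418240 t=3:−1/261273600 = 1/522547200
⇒ 3j(8 4 6; 5 -1 -4)² = 5/162792, sgn +1
4πI² = N·(3j₀)²·(3jₘ)² = 45/67507
I = -1·√(0.000666598/4π) = -0.00728328
No selection rule forces the value: the integral is nonzero (none).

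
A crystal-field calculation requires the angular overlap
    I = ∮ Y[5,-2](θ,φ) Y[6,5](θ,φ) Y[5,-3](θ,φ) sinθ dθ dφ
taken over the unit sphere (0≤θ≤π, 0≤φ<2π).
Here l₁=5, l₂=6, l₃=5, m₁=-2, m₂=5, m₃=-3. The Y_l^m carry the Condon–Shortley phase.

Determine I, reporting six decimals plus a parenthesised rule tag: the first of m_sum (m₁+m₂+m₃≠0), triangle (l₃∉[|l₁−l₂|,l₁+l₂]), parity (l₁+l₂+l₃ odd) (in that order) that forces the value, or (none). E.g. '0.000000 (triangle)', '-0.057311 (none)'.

-0.065948 (none)

Rules hold: Σm=0, L=16 even, 1≤5≤11.
N = 11·13·11 = 1573
Δ = 6!·4!·6!/17! = 1/28588560
Racah Σ t=1..5: t=1:−1/345600 t=2:+1/13824 t=3:−1/5184 t=4:+1/13824 t=5:−1/345600 = -7/129600
⇒ 3j(5 6 5; 0 0 0)² = 80/7293, sgn +1
Racah Σ t=5..6: t=5:−1/345600 t=6:+1/518400 = -1/1036800
⇒ 3j(5 6 5; -2 5 -3)² = 7/2210, sgn -1
4πI² = N·(3j₀)²·(3jₘ)² = 616/11271
I = -1·√(0.0546535/4π) = -0.06594839
No selection rule forces the value: the integral is nonzero (none).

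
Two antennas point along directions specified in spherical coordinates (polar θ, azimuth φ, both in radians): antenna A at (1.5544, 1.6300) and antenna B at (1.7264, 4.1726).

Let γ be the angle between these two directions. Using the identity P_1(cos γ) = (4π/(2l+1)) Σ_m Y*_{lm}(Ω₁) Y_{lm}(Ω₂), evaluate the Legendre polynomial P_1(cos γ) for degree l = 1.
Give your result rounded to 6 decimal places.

Summing Y*_{l m}(θ₁,φ₁)·Y_{l m}(θ₂,φ₂) over m ∈ [−1, 1]; prefactor 4π/(2·1+1) = 4.188790:
  term(m=-1) = -0.097381-0.066478i   from Y*(Ω₁)=-0.020440+0.344842i, Y(Ω₂)=-0.175423+0.292790i
  term(m=+0) = -0.000607+0.000000i   from Y*(Ω₁)=+0.008011-0.000000i, Y(Ω₂)=-0.075722+0.000000i
  term(m=+1) = -0.097381+0.066478i   from Y*(Ω₁)=+0.020440+0.344842i, Y(Ω₂)=+0.175423+0.292790i
Σ over m = -0.195368+0.000000i; ×(4π/3) → -0.818357+0.000000i. Real part: -0.818357

-0.818357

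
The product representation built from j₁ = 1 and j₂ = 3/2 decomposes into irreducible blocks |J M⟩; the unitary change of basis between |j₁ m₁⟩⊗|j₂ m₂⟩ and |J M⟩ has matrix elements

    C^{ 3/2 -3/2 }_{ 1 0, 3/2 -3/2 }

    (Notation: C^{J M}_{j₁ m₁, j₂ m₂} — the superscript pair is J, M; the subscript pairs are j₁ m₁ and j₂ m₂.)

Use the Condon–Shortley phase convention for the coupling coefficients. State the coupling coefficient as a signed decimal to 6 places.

√[4·1!1!2!/5! · 1!1!0!3!0!3!] = √(12/5)
  +(−1)^0/∏(0,1,1,0,0,2)! = 1/2  (running 1/2)
⟨..|..⟩ = √(12/5)·(1/2) = +0.774597

+√(3/5) = +0.774597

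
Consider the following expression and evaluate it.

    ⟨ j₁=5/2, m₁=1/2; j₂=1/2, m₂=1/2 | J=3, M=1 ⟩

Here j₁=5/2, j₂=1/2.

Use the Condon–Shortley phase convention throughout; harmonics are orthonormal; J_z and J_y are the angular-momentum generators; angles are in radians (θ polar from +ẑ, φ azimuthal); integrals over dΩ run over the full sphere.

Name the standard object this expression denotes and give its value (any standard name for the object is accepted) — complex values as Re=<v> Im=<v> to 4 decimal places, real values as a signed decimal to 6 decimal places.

This is a Clebsch–Gordan (vector-coupling) coefficient.
j₁+j₂−J=0  J+j₁−j₂=5  J−j₁+j₂=1  j₁+j₂+J+1=7
(j₁±m₁, j₂±m₂, J±M) = (3,2,1,0,4,2)
P² = 96
sum k=0..0:
  [0] +1/12 = 1/12
S = 1/12
C² = P²·S² = 2/3 ; C = +0.816497

Clebsch–Gordan coefficient, +√(2/3) ≈ +0.816497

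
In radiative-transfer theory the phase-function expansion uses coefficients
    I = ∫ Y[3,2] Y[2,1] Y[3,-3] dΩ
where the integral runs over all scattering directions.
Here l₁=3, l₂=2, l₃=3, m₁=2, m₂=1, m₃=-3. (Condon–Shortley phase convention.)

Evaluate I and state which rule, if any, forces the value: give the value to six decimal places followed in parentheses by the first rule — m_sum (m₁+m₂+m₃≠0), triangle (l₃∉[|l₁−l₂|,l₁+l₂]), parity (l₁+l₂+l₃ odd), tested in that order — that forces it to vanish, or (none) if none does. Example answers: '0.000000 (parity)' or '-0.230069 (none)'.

-0.210261 (none)

Rules hold: Σm=0, L=8 even, 1≤3≤5.
N = 7·5·7 = 245
Δ = 2!·4!·2!/9! = 1/3780
Racah Σ t=0..2: t=0:+1/24 t=1:−1/4 t=2:+1/24 = -1/6
⇒ 3j(3 2 3; 0 0 0)² = 4/105, sgn +1
Racah Σ t=1..1: t=1:−1/48 = -1/48
⇒ 3j(3 2 3; 2 1 -3)² = 5/84, sgn -1
4πI² = N·(3j₀)²·(3jₘ)² = 5/9
I = -1·√(0.555556/4π) = -0.21026104
No selection rule forces the value: the integral is nonzero (none).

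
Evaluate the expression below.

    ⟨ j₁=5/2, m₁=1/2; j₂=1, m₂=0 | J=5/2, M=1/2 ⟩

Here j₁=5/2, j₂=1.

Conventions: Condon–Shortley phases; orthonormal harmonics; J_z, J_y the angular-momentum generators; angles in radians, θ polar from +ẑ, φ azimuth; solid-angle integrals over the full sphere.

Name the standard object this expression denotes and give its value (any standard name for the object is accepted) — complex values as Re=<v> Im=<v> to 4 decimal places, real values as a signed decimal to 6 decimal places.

This is a Clebsch–Gordan (vector-coupling) coefficient.
triangle: 1!·4!·1!/7! = 24/5040
(j±m)!: 3!·2!·1!·1!·3!·2! = 144
prefactor² = (2J+1)·Δ·N² = 144/35
  k=0: +1/(0!·1!·2!·1!·2!·0!) = 1/4
  k=1: −1/(1!·0!·1!·0!·3!·1!) = -1/6
Σ = 1/12  ⇒  CG² = 144/35·(1/12)² = 1/35
CG = +√(1/35) = +0.169031

Clebsch–Gordan coefficient, +√(1/35) ≈ +0.169031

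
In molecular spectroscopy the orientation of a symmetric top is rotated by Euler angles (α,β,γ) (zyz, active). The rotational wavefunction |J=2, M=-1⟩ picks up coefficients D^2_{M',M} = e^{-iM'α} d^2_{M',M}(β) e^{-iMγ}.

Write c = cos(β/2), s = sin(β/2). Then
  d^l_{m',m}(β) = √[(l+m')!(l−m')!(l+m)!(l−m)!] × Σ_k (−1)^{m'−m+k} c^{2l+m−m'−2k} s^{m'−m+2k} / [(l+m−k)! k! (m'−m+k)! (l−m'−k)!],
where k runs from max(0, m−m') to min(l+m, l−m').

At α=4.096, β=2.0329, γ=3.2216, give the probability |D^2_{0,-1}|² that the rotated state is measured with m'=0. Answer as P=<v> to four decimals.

P=0.2389

First d^2_{0,-1}(β=2.0329), then the phase factors e^{-i(0)α} and e^{-i(-1)γ}:
c=cos(2.032900/2)=0.526388, s=sin(2.032900/2)=0.850245; N=√[2·2·1·6]=4.898979
The bounds max(0,m−m')=0 and min(l+m,l−m')=1 give 2 terms
  k=0: (−1)^1·4.8990/(2)·0.5264^3·0.8502^1 = -0.303764
  k=1: (−1)^2·4.8990/(2)·0.5264^1·0.8502^3 = +0.792525
d^2_{0,-1}(2.0329) = -0.303764 +0.792525 = +0.488761
|D^2_{0,-1}|² = |d^2_{0,-1}(β)|² = (+0.488761)² = 0.238887 (the z-rotation phases have unit modulus)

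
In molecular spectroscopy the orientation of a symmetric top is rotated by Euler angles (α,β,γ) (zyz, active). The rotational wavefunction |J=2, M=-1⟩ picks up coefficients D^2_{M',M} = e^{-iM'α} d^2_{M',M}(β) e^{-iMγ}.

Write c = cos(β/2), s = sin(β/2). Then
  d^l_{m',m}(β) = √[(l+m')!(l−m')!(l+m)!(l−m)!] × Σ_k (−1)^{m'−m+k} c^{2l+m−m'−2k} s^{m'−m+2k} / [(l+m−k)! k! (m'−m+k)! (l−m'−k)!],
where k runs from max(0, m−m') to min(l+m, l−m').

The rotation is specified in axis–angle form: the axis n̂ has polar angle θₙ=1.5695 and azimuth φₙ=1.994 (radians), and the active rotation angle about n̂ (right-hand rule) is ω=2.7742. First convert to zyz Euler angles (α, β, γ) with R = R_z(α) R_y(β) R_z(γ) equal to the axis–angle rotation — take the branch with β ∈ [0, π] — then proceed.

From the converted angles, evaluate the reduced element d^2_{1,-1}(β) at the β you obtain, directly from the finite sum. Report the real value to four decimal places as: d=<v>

Axis–angle → zyz. n̂ = (sinθₙcosφₙ, sinθₙsinφₙ, cosθₙ) = (-0.410683, +0.911777, +0.001296), ω = 2.7742.
R = I cosω + sinω [n̂]ₓ + (1−cosω) n̂n̂ᵀ gives
  R = [-0.607201, -0.724381, +0.326466; -0.723449, +0.673931, +0.149796; -0.328524, -0.145226, -0.933264]
β = atan2(√(R₁₃²+R₂₃²), R₃₃) = 2.774191; α = atan2(R₂₃, R₁₃) mod 2π = 0.430181; γ = atan2(R₃₂, −R₃₁) mod 2π = 5.866959
d^2_{1,-1}(β=2.7742) via the finite sum:
Half-angle: c=0.182669, s=0.983174. N=√(6·1·1·6)=6.000000
k: max(0,(-1)−(1))=0 … min(2+(-1),2−(1))=1
  k=0: (−1)^2·6.0000/(2)·0.1827^2·0.9832^2 = +0.096764
  k=1: (−1)^3·6.0000/(6)·0.1827^0·0.9832^4 = -0.934377
d^2_{1,-1}(2.7742) = +0.096764 -0.934377 = -0.837613

d=-0.8376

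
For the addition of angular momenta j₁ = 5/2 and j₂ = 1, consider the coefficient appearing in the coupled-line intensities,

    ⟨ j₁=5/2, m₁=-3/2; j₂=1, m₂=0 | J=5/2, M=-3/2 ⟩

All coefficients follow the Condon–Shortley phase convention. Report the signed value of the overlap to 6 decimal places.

√[6·1!4!1!/7! · 1!4!1!1!1!4!] = √(576/35)
  +(−1)^0/∏(0,1,4,1,0,0)! = 1/24  (running 1/24)
  +(−1)^1/∏(1,0,3,0,1,1)! = -1/6  (running -1/8)
⟨..|..⟩ = √(576/35)·(-1/8) = -0.507093

−√(9/35) ≈ -0.507093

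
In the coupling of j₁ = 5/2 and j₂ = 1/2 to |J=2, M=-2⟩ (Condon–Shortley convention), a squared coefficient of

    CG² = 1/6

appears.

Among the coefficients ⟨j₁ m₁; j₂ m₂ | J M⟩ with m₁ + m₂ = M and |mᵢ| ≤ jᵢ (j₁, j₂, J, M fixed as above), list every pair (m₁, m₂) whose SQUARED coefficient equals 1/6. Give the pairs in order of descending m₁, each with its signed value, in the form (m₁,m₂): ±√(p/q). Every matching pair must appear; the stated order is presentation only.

Admissible pairs with m₁+m₂ = M = -2: (-5/2,1/2), (-3/2,-1/2)
  (m₁,m₂)=(-3/2,-1/2): CG² = 1/6, CG = +√(1/6)   ← matches the target
  (m₁,m₂)=(-5/2,1/2): CG² = 5/6, CG = −√(5/6)
Pairs with CG² = 1/6: (-3/2,-1/2): +√(1/6)

(-3/2,-1/2): +√(1/6)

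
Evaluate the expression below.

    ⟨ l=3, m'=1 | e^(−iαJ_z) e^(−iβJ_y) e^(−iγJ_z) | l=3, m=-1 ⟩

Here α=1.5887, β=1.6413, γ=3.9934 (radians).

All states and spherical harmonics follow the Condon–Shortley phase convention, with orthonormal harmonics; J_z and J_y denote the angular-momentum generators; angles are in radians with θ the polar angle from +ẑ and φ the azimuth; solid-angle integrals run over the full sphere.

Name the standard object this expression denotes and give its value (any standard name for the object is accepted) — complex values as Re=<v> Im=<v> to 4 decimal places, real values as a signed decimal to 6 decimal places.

This is a Wigner D-matrix element — the rotation-matrix element ⟨l m'| R(α,β,γ) |l m⟩ in the angular-momentum basis.
D^3_{1,-1}(1.5887,1.6413,3.9934) = e^{-i·1·1.5887}·d^3_{1,-1}(1.6413)·e^{-i·-1·3.9934}. Compute d first:
Half-angle: c=0.681746, s=0.731589. N=√(24·2·2·24)=48.000000
k: max(0,(-1)−(1))=0 … min(3+(-1),3−(1))=2
  k=0: (−1)^2·48.0000/(8)·0.6817^4·0.7316^2 = +0.693706
  k=1: (−1)^3·48.0000/(6)·0.6817^2·0.7316^4 = -1.065133
  k=2: (−1)^4·48.0000/(48)·0.6817^0·0.7316^6 = +0.153322
d^3_{1,-1}(1.6413) = +0.693706 -1.065133 +0.153322 = -0.218105
Phases: e^{-i·(1)·1.5887}=-0.017903-0.999840i, e^{-i·(-1)·3.9934}=-0.658624-0.752472i ⇒ D=+0.161520-0.146565i

Wigner D-matrix element, Re=0.1615 Im=-0.1466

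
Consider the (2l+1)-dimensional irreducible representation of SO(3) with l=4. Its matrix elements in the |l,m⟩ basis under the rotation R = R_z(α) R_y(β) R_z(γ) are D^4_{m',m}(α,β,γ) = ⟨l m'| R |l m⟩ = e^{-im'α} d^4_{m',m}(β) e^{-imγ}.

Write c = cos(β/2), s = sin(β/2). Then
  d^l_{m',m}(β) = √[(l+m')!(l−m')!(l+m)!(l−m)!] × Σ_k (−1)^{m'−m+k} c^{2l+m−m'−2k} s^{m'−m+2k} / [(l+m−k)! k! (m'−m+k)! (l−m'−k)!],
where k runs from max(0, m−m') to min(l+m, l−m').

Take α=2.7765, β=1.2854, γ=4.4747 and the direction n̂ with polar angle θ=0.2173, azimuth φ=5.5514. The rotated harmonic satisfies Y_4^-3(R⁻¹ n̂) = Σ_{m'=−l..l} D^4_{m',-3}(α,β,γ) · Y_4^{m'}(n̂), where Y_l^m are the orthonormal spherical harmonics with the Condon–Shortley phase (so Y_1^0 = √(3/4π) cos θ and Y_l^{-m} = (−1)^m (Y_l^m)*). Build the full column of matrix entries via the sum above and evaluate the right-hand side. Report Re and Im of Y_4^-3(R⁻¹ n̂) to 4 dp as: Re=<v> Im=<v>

Need the full column D^4_{m',-3} for m'=−4..4 at α=2.7765, β=1.2854, γ=4.4747.
cos(β/2)=0.800480, sin(β/2)=0.599359
d^4_{-4,-3}: single k=1 term ⇒ +0.357015;  D = +0.294124-0.202364i
d^4_{-3,-3}: k∈[0..1] ⇒ +0.168580 -0.661571 = -0.492991;  D = +0.479147-0.116011i
d^4_{-2,-3}: k∈[0..1] ⇒ -0.472287 +0.794328 = +0.322041;  D = +0.319425+0.040963i
d^4_{-1,-3}: k∈[0..1] ⇒ +0.750151 -0.700922 = +0.049229;  D = -0.043375-0.023283i
d^4_{0,-3}: k∈[0..1] ⇒ -0.837295 +0.469409 = -0.367886;  D = -0.240655-0.278254i
d^4_{1,-3}: k∈[0..1] ⇒ +0.700922 -0.235773 = +0.465149;  D = -0.158613-0.437271i
d^4_{2,-3}: k∈[0..1] ⇒ -0.445320 +0.083219 = -0.362101;  D = +0.006198-0.362048i
d^4_{3,-3}: k∈[0..1] ⇒ +0.207932 -0.016653 = +0.191279;  D = +0.071342-0.177477i
d^4_{4,-3}: single k=0 term ⇒ -0.062908;  D = +0.042756-0.046144i
Y_4^{m'}(θ=0.2173,φ=5.5514) and Σ D·Y over m':
  (+0.2941-0.2024i)·(-0.0009+0.0002i)  (+0.4791-0.1160i)·(-0.0072+0.0099i)  (+0.3194+0.0410i)·(+0.0094+0.0877i)  (-0.0434-0.0233i)·(+0.2723+0.2445i)  (-0.2407-0.2783i)·(+0.6576+0.0000i)  (-0.1586-0.4373i)·(-0.2723+0.2445i)  (+0.0062-0.3620i)·(+0.0094-0.0877i)  (+0.0713-0.1775i)·(+0.0072+0.0099i)  (+0.0428-0.0461i)·(-0.0009-0.0002i)
Y_4^-3(R⁻¹ n̂) = -0.046819-0.089896i

Re=-0.0468 Im=-0.0899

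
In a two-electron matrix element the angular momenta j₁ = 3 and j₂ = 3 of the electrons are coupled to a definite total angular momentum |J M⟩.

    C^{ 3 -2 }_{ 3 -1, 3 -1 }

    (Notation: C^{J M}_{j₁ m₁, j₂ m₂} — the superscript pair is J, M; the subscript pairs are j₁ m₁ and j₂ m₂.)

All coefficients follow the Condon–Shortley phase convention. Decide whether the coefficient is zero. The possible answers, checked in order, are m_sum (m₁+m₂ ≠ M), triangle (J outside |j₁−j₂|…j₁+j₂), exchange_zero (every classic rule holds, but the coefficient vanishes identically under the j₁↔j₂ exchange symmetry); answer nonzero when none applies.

m-sum: m₁+m₂ = -1+(-1) = -2, M = -2  ✓
triangle: |j₁−j₂| = 0 ≤ J = 3 ≤ j₁+j₂ = 6  ✓
exchange: j₁=j₂ and m₁=m₂, and (−1)^(j₁+j₂−J) = (−1)^3 = −1 forces ⟨j₁m₁;j₂m₂|JM⟩ = −⟨j₂m₂;j₁m₁|JM⟩ = −⟨j₁m₁;j₂m₂|JM⟩ ⇒ the coefficient vanishes identically
Racah sum check: Σ_k collapses to 0 ⇒ CG = 0

exchange_zero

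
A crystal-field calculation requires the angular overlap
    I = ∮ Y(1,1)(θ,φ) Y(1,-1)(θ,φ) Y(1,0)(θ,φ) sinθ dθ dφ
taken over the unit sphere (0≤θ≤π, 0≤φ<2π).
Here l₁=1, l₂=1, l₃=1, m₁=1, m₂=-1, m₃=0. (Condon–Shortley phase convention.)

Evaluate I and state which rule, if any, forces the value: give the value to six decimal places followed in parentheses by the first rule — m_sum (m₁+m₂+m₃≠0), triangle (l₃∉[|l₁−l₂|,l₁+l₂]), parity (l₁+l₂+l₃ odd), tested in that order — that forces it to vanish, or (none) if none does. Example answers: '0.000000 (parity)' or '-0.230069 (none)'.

0.000000 (parity)

l₁+l₂+l₃=3 is odd: 3j(l;000)=0 ⇒ I=0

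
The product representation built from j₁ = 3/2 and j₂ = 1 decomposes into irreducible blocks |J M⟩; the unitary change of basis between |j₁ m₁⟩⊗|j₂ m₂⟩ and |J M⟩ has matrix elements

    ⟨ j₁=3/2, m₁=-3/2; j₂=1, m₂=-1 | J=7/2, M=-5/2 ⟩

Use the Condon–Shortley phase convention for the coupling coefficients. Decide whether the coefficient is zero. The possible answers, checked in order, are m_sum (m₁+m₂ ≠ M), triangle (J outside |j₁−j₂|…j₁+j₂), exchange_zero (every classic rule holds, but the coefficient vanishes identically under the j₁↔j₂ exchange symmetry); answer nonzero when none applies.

m-sum: m₁+m₂ = -3/2+(-1) = -5/2, M = -5/2  ✓
triangle: need |j₁−j₂| ≤ J ≤ j₁+j₂, i.e. J ∈ [1/2, 5/2]; J = 7/2 is outside ✗ ⇒ coefficient is 0

triangle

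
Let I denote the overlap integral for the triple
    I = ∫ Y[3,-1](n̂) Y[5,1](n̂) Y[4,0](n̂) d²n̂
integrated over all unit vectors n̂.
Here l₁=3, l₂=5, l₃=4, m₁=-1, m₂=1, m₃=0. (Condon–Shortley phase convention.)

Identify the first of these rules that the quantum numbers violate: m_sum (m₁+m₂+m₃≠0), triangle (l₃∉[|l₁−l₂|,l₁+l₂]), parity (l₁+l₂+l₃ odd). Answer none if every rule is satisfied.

Σmᵢ = 0  ✓
l₃∈[|l₁−l₂|,l₁+l₂]=[2,8], have l₃=4  ✓
Σlᵢ = 12 ⇒ even  ✓

none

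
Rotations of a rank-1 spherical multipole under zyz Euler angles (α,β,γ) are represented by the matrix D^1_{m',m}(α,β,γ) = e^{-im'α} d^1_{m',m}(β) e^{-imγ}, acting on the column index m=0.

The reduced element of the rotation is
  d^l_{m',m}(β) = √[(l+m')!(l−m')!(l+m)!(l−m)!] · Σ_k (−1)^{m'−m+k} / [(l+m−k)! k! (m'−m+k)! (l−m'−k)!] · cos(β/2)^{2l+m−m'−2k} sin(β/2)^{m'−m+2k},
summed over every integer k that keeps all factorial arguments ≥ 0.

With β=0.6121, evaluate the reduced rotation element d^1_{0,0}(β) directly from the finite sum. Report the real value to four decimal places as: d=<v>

d^1_{0,0}(β=0.6121) via the finite sum:
Half-angle: c=0.953531, s=0.301295. N=√(1·1·1·1)=1.000000
Admissible k: 0..1 (factorial args all ≥0)
  k=0: (−1)^0·1.0000/(1)·0.9535^2·0.3013^0 = +0.909222
  k=1: (−1)^1·1.0000/(1)·0.9535^0·0.3013^2 = -0.090778
d^1_{0,0}(0.6121) = +0.909222 -0.090778 = +0.818443

d=0.8184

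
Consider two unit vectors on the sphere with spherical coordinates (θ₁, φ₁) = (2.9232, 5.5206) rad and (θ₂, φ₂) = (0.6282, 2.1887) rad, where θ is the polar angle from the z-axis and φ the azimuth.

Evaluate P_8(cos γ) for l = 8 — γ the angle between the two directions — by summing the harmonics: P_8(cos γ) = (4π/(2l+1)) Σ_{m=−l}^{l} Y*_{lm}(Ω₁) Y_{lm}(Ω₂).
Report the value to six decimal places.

-0.390177

Expand P_8 via completeness: Σ_{m} conj(Y_{8,m}) at Ω₁ times Y_{8,m} at Ω₂ —
  m=-8: Y*=0.00000 + 0.00000j  Y=0.00168 + 0.00714j  product 0.00000 + 0.00000j
  m=-7: Y*=-0.00003 - 0.00004j  Y=-0.03740 - 0.01525j  product 0.00000 + 0.00000j
  m=-6: Y*=-0.00007 + 0.00051j  Y=0.11545 - 0.07332j  product 0.00003 + 0.00006j
  m=-5: Y*=0.00335 - 0.00266j  Y=-0.01637 + 0.31409j  product 0.00078 + 0.00110j
  m=-4: Y*=-0.02618 - 0.00240j  Y=-0.37432 - 0.29655j  product 0.00909 + 0.00866j
  m=-3: Y*=0.07776 + 0.08920j  Y=0.37087 - 0.10782j  product 0.03846 + 0.02470j
  m=-2: Y*=0.01682 - 0.36836j  Y=0.02059 - 0.05915j  product -0.02144 - 0.00858j
  m=-1: Y*=-0.49127 + 0.46935j  Y=0.24114 + 0.33928j  product -0.27771 - 0.05350j
  m=+0: Y*=0.35802 + 0.00000j  Y=-0.07332 + 0.00000j  product -0.02625 + 0.00000j
  m=+1: Y*=0.49127 + 0.46935j  Y=-0.24114 + 0.33928j  product -0.27771 + 0.05350j
  m=+2: Y*=0.01682 + 0.36836j  Y=0.02059 + 0.05915j  product -0.02144 + 0.00858j
  m=+3: Y*=-0.07776 + 0.08920j  Y=-0.37087 - 0.10782j  product 0.03846 - 0.02470j
  m=+4: Y*=-0.02618 + 0.00240j  Y=-0.37432 + 0.29655j  product 0.00909 - 0.00866j
  m=+5: Y*=-0.00335 - 0.00266j  Y=0.01637 + 0.31409j  product 0.00078 - 0.00110j
  m=+6: Y*=-0.00007 - 0.00051j  Y=0.11545 + 0.07332j  product 0.00003 - 0.00006j
  m=+7: Y*=0.00003 - 0.00004j  Y=0.03740 - 0.01525j  product 0.00000 - 0.00000j
  m=+8: Y*=0.00000 - 0.00000j  Y=0.00168 - 0.00714j  product 0.00000 - 0.00000j
Σ over m = -0.52784 - 0.00000j; ×(4π/17) → -0.39018 - 0.00000j. Real part: -0.390177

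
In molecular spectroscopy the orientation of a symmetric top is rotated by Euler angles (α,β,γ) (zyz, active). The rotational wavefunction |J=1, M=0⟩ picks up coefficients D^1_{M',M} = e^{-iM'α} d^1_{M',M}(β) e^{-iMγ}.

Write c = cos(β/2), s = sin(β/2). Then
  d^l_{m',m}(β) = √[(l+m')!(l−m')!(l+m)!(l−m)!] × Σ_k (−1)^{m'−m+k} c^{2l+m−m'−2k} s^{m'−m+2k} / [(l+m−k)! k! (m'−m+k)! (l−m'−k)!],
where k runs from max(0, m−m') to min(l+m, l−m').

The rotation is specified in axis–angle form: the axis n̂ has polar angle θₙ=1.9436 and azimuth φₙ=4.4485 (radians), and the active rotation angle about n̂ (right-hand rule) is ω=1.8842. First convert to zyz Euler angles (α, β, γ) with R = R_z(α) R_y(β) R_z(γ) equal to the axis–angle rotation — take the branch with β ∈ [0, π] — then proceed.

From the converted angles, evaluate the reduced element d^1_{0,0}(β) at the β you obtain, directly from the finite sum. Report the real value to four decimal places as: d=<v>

d=-0.1347

Axis–angle → zyz. n̂ = (sinθₙcosφₙ, sinθₙsinφₙ, cosθₙ) = (-0.242920, -0.899071, -0.364228), ω = 1.8842.
R = I cosω + sinω [n̂]ₓ + (1−cosω) n̂n̂ᵀ gives
  R = [-0.231095, +0.632221, -0.739521; -0.060751, +0.749236, +0.659511; +0.971033, +0.197337, -0.134737]
β = atan2(√(R₁₃²+R₂₃²), R₃₃) = 1.705944; α = atan2(R₂₃, R₁₃) mod 2π = 2.413321; γ = atan2(R₃₂, −R₃₁) mod 2π = 2.941099
d^1_{0,0}(β=1.7059) via the finite sum:
With c≡cos(β/2)=0.657747 and s≡sin(β/2)=0.753239, N=[1·1·1·1]^{1/2}=1.000000
Admissible k: 0..1 (factorial args all ≥0)
  k=0: (−1)^0·1.0000/(1)·0.6577^2·0.7532^0 = +0.432632
  k=1: (−1)^1·1.0000/(1)·0.6577^0·0.7532^2 = -0.567368
d^1_{0,0}(1.7059) = +0.432632 -0.567368 = -0.134737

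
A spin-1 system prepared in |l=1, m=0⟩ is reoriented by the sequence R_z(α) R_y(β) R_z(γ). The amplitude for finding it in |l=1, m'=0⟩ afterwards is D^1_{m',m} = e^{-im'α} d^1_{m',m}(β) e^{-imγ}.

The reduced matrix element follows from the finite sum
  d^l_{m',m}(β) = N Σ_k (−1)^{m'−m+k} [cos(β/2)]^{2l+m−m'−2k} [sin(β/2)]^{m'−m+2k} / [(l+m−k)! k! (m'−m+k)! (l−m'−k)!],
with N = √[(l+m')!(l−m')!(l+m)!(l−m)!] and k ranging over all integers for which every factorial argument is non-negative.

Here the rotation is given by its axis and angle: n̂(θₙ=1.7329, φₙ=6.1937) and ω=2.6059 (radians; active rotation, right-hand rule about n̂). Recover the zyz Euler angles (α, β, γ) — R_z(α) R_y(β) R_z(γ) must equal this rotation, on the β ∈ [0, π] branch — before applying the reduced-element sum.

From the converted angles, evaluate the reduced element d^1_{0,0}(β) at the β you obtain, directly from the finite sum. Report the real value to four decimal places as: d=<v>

d=-0.8115

Axis–angle → zyz. n̂ = (sinθₙcosφₙ, sinθₙsinφₙ, cosθₙ) = (+0.982941, -0.088194, -0.161395), ω = 2.6059.
R = I cosω + sinω [n̂]ₓ + (1−cosω) n̂n̂ᵀ gives
  R = [+0.937086, -0.078854, -0.340077; -0.243618, -0.845448, -0.475255; -0.250042, +0.528204, -0.811468]
β = atan2(√(R₁₃²+R₂₃²), R₃₃) = 2.517456; α = atan2(R₂₃, R₁₃) mod 2π = 4.091291; γ = atan2(R₃₂, −R₃₁) mod 2π = 1.128669
d^1_{0,0}(β=2.5175) via the finite sum:
c=cos(2.517456/2)=0.307028, s=sin(2.517456/2)=0.951701; N=√[1·1·1·1]=1.000000
k∈{0,1} keeps every argument non-negative
  k=0: (−1)^0·1.0000/(1)·0.3070^2·0.9517^0 = +0.094266
  k=1: (−1)^1·1.0000/(1)·0.3070^0·0.9517^2 = -0.905734
d^1_{0,0}(2.5175) = +0.094266 -0.905734 = -0.811468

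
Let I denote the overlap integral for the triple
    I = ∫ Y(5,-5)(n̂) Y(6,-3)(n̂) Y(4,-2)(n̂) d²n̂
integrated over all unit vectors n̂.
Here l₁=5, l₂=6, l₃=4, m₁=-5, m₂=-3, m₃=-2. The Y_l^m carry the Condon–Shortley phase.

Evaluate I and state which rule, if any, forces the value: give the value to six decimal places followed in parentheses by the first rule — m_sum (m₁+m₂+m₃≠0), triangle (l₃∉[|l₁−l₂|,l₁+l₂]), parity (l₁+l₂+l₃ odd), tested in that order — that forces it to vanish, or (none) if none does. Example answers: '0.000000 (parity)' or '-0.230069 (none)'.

0.000000 (m_sum)

-5 − 3 − 2 = -10 ≠ 0: azimuthal integral kills it; I = 0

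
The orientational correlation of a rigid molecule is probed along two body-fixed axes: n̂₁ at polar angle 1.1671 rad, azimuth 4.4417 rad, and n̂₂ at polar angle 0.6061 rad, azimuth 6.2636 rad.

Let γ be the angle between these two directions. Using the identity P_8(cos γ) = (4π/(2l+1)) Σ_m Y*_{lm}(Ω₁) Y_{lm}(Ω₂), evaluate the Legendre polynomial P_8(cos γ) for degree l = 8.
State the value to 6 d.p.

Term-by-term m-sum for l=8 (normalisation 4π/17 = 0.739198):
  term(m=-8) = (-0.000639, -0.001365)   from Y*(Ω₁)=(-0.147713, -0.218379), Y(Ω₂)=(0.005647, 0.000892)
  term(m=-7) = (0.014602, -0.002762)   from Y*(Ω₁)=(0.427028, -0.143423), Y(Ω₂)=(0.032680, 0.004509)
  term(m=-6) = (-0.002255, 0.035089)   from Y*(Ω₁)=(0.015956, 0.298873), Y(Ω₂)=(0.116671, 0.013774)
  term(m=-5) = (0.039146, 0.012768)   from Y*(Ω₁)=(0.140602, 0.031050), Y(Ω₂)=(0.284590, 0.027958)
  term(m=-4) = (-0.088689, 0.139475)   from Y*(Ω₁)=(-0.166120, 0.312917), Y(Ω₂)=(0.465109, 0.036512)
  term(m=-3) = (-0.006528, -0.006961)   from Y*(Ω₁)=(-0.016146, -0.015307), Y(Ω₂)=(0.428212, 0.025189)
  term(m=-2) = (-0.003547, 0.001948)   from Y*(Ω₁)=(-0.283471, 0.170453), Y(Ω₂)=(0.012223, 0.000479)
  term(m=-1) = (0.009040, 0.035241)   from Y*(Ω₁)=(-0.023839, -0.085908), Y(Ω₂)=(-0.408001, -0.007992)
  term(m=+0) = (0.047839, 0.000000)   from Y*(Ω₁)=(-0.317169, -0.000000), Y(Ω₂)=(-0.150831, 0.000000)
  term(m=+1) = (0.009040, -0.035241)   from Y*(Ω₁)=(0.023839, -0.085908), Y(Ω₂)=(0.408001, -0.007992)
  term(m=+2) = (-0.003547, -0.001948)   from Y*(Ω₁)=(-0.283471, -0.170453), Y(Ω₂)=(0.012223, -0.000479)
  term(m=+3) = (-0.006528, 0.006961)   from Y*(Ω₁)=(0.016146, -0.015307), Y(Ω₂)=(-0.428212, 0.025189)
  term(m=+4) = (-0.088689, -0.139475)   from Y*(Ω₁)=(-0.166120, -0.312917), Y(Ω₂)=(0.465109, -0.036512)
  term(m=+5) = (0.039146, -0.012768)   from Y*(Ω₁)=(-0.140602, 0.031050), Y(Ω₂)=(-0.284590, 0.027958)
  term(m=+6) = (-0.002255, -0.035089)   from Y*(Ω₁)=(0.015956, -0.298873), Y(Ω₂)=(0.116671, -0.013774)
  term(m=+7) = (0.014602, 0.002762)   from Y*(Ω₁)=(-0.427028, -0.143423), Y(Ω₂)=(-0.032680, 0.004509)
  term(m=+8) = (-0.000639, 0.001365)   from Y*(Ω₁)=(-0.147713, 0.218379), Y(Ω₂)=(0.005647, -0.000892)
Accumulated sum (-0.029902, 0.000000); after 4π/(2l+1) scaling, (-0.022104, 0.000000) ⇒ P_8 = -0.022104

-0.022104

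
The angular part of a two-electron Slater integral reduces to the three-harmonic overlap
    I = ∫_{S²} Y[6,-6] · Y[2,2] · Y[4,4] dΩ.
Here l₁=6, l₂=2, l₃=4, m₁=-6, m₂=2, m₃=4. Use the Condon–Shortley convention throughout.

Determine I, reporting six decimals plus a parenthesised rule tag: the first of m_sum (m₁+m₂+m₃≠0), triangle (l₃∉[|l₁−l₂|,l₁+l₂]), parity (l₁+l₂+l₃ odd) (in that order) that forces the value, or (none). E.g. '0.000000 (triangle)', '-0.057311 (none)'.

Checks pass: Σm=0; 12 even; l₃=4∈[4,8].
(2·6+1)(2·2+1)(2·4+1) = 585
Δ: 4! 8! 0! / 13! → 1/6435
sum: t=2:+1/2304 = 1/2304
3j²(6 2 4; 0 0 0) = Δ·Π!·Σ² = 5/143  (sign +1)
sum: t=4:+1/967680 = 1/967680
3j²(6 2 4; -6 2 4) = Δ·Π!·Σ² = 1/13  (sign +1)
combine: 4πI² = 585·5/143·1/13 = 225/143
take √, sign +1: I = 0.35384927
No selection rule forces the value: the integral is nonzero (none).

0.353849 (none)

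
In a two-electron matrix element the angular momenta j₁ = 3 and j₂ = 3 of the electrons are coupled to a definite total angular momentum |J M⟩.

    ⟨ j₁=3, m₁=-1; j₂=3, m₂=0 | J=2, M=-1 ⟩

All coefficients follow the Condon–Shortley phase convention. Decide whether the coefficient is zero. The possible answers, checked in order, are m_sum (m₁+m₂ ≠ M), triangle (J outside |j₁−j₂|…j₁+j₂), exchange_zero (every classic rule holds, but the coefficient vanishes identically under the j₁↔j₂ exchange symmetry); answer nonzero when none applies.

m-sum: m₁+m₂ = -1+0 = -1, M = -1  ✓
triangle: |j₁−j₂| = 0 ≤ J = 2 ≤ j₁+j₂ = 6  ✓
exchange: j₁≠j₂ or m₁≠m₂ — the exchange symmetry imposes no constraint here
value check: CG = +√(1/42) = +0.154303 ≠ 0

nonzero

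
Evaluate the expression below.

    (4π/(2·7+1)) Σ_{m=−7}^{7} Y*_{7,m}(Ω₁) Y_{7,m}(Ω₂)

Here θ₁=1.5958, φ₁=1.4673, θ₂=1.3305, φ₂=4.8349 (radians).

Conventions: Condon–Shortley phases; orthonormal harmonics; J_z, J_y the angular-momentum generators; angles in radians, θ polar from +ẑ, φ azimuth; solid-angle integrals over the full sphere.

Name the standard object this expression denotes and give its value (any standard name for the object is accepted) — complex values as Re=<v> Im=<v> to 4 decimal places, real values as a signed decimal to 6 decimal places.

Legendre polynomial (addition theorem), -0.040018

This sum is the spherical-harmonic addition theorem: it equals the Legendre polynomial P_l(cos γ) of the angle γ between the two directions.
Summing Y*_{l m}(θ₁,φ₁)·Y_{l m}(θ₂,φ₂) over m ∈ [−7, 7]; prefactor 4π/(2·7+1) = 0.837758:
  m=-7: (-0.33067 - 0.37364j) × (-0.30835 - 0.26677j) = 0.00229 + 0.20342j  (running Σ = 0.00229 + 0.20342j)
  m=-6: (0.03797 - 0.02716j) × (-0.27729 + 0.25070j) = -0.00372 + 0.01705j  (running Σ = -0.00143 + 0.22048j)
  m=-5: (-0.17976 - 0.31580j) × (-0.04808 - 0.06842j) = -0.01296 + 0.02749j  (running Σ = -0.01439 + 0.24796j)
  m=-4: (0.05019 - 0.02205j) × (-0.31043 + 0.16560j) = -0.01193 + 0.01516j  (running Σ = -0.02632 + 0.26312j)
  m=-3: (-0.09992 - 0.31140j) × (0.01018 + 0.02644j) = 0.00722 - 0.00581j  (running Σ = -0.01911 + 0.25731j)
  m=-2: (0.05712 - 0.01200j) × (-0.31448 + 0.07863j) = -0.01702 + 0.00826j  (running Σ = -0.03613 + 0.26557j)
  m=-1: (-0.03243 - 0.31222j) × (0.00861 + 0.06997j) = 0.02157 - 0.00496j  (running Σ = -0.01456 + 0.26061j)
  m=0: (0.05942 + 0.00000j) × (-0.31371 + 0.00000j) = -0.01864 + 0.00000j  (running Σ = -0.03320 + 0.26061j)
  m=1: (0.03243 - 0.31222j) × (-0.00861 + 0.06997j) = 0.02157 + 0.00496j  (running Σ = -0.01164 + 0.26557j)
  m=2: (0.05712 + 0.01200j) × (-0.31448 - 0.07863j) = -0.01702 - 0.00826j  (running Σ = -0.02866 + 0.25731j)
  m=3: (0.09992 - 0.31140j) × (-0.01018 + 0.02644j) = 0.00722 + 0.00581j  (running Σ = -0.02144 + 0.26312j)
  m=4: (0.05019 + 0.02205j) × (-0.31043 - 0.16560j) = -0.01193 - 0.01516j  (running Σ = -0.03337 + 0.24796j)
  m=5: (0.17976 - 0.31580j) × (0.04808 - 0.06842j) = -0.01296 - 0.02749j  (running Σ = -0.04634 + 0.22048j)
  m=6: (0.03797 + 0.02716j) × (-0.27729 - 0.25070j) = -0.00372 - 0.01705j  (running Σ = -0.05006 + 0.20342j)
  m=7: (0.33067 - 0.37364j) × (0.30835 - 0.26677j) = 0.00229 - 0.20342j  (running Σ = -0.04777 + 0.00000j)
Total Σ_m = -0.04777 + 0.00000j. Multiply by 0.837758: -0.04002 + 0.00000j. P_7(cos γ) = -0.040018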